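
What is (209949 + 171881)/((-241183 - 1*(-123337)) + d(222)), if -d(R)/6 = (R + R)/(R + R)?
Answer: -190915/58926 ≈ -3.2399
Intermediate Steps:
d(R) = -6 (d(R) = -6*(R + R)/(R + R) = -6*2*R/(2*R) = -6*2*R*1/(2*R) = -6*1 = -6)
(209949 + 171881)/((-241183 - 1*(-123337)) + d(222)) = (209949 + 171881)/((-241183 - 1*(-123337)) - 6) = 381830/((-241183 + 123337) - 6) = 381830/(-117846 - 6) = 381830/(-117852) = 381830*(-1/117852) = -190915/58926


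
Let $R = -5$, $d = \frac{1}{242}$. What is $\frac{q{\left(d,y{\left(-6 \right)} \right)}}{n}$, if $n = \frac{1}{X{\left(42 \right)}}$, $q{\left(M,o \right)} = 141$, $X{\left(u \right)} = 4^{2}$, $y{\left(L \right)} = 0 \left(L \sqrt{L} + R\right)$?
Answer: $2256$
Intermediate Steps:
$d = \frac{1}{242} \approx 0.0041322$
$y{\left(L \right)} = 0$ ($y{\left(L \right)} = 0 \left(L \sqrt{L} - 5\right) = 0 \left(L^{\frac{3}{2}} - 5\right) = 0 \left(-5 + L^{\frac{3}{2}}\right) = 0$)
$X{\left(u \right)} = 16$
$n = \frac{1}{16} \approx 0.0625$
$\frac{q{\left(d,y{\left(-6 \right)} \right)}}{n} = 141 \frac{1}{\frac{1}{16}} = 141 \cdot 16 = 2256$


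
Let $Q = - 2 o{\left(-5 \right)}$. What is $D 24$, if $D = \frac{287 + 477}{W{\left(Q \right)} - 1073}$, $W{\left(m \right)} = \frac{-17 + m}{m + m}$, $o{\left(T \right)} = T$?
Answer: $- \frac{366720}{21467} \approx -17.083$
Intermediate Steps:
$Q = 10$ ($Q = \left(-2\right) \left(-5\right) = 10$)
$W{\left(m \right)} = \frac{-17 + m}{2 m}$
$D = - \frac{15280}{21467}$ ($D = \frac{287 + 477}{\frac{-17 + 10}{2 \cdot 10} - 1073} = \frac{764}{\frac{1}{2} \cdot \frac{1}{10} \left(-7\right) - 1073} = \frac{764}{- \frac{7}{20} - 1073} = \frac{764}{- \frac{21467}{20}} = 764 \left(- \frac{20}{21467}\right) = - \frac{15280}{21467} \approx -0.71179$)
$D 24 = \left(- \frac{15280}{21467}\right) 24 = - \frac{366720}{21467}$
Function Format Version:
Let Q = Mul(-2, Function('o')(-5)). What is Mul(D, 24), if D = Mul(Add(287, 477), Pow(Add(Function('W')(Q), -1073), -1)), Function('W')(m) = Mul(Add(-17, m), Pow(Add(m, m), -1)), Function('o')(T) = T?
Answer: Rational(-366720, 21467) ≈ -17.083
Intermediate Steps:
Q = 10 (Q = Mul(-2, -5) = 10)
Function('W')(m) = Mul(Rational(1, 2), Pow(m, -1), Add(-17, m)) (Function('W')(m) = Mul(Add(-17, m), Pow(Mul(2, m), -1)) = Mul(Add(-17, m), Mul(Rational(1, 2), Pow(m, -1))) = Mul(Rational(1, 2), Pow(m, -1), Add(-17, m)))
D = Rational(-15280, 21467) (D = Mul(Add(287, 477), Pow(Add(Mul(Rational(1, 2), Pow(10, -1), Add(-17, 10)), -1073), -1)) = Mul(764, Pow(Add(Mul(Rational(1, 2), Rational(1, 10), -7), -1073), -1)) = Mul(764, Pow(Add(Rational(-7, 20), -1073), -1)) = Mul(764, Pow(Rational(-21467, 20), -1)) = Mul(764, Rational(-20, 21467)) = Rational(-15280, 21467) ≈ -0.71179)
Mul(D, 24) = Mul(Rational(-15280, 21467), 24) = Rational(-366720, 21467)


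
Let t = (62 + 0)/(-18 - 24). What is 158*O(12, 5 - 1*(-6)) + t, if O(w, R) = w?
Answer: 39785/21 ≈ 1894.5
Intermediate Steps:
t = -31/21 (t = 62/(-42) = 62*(-1/42) = -31/21 ≈ -1.4762)
158*O(12, 5 - 1*(-6)) + t = 158*12 - 31/21 = 1896 - 31/21 = 39785/21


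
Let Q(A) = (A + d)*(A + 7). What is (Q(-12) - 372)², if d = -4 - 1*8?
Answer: 63504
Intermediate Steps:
d = -12 (d = -4 - 8 = -12)
Q(A) = (-12 + A)*(7 + A) (Q(A) = (A - 12)*(A + 7) = (-12 + A)*(7 + A))
(Q(-12) - 372)² = ((-84 + (-12)² - 5*(-12)) - 372)² = ((-84 + 144 + 60) - 372)² = (120 - 372)² = (-252)² = 63504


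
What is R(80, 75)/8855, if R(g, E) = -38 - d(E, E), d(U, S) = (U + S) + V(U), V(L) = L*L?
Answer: -5813/8855 ≈ -0.65647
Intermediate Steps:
V(L) = L**2
d(U, S) = S + U + U**2 (d(U, S) = (U + S) + U**2 = (S + U) + U**2 = S + U + U**2)
R(g, E) = -38 - E**2 - 2*E (R(g, E) = -38 - (E + E + E**2) = -38 - (E**2 + 2*E) = -38 + (-E**2 - 2*E) = -38 - E**2 - 2*E)
R(80, 75)/8855 = (-38 - 1*75**2 - 2*75)/8855 = (-38 - 1*5625 - 150)*(1/8855) = (-38 - 5625 - 150)*(1/8855) = -5813*1/8855 = -5813/8855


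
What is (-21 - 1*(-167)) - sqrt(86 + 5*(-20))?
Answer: 146 - I*sqrt(14) ≈ 146.0 - 3.7417*I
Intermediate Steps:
(-21 - 1*(-167)) - sqrt(86 + 5*(-20)) = (-21 + 167) - sqrt(86 - 100) = 146 - sqrt(-14) = 146 - I*sqrt(14)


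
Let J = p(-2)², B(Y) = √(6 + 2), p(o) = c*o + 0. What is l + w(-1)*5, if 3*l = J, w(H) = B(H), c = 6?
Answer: 48 + 10*√2 ≈ 62.142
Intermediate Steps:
p(o) = 6*o (p(o) = 6*o + 0 = 6*o)
B(Y) = 2*√2 (B(Y) = √8 = 2*√2)
w(H) = 2*√2
J = 144 (J = (6*(-2))² = (-12)² = 144)
l = 48 (l = (⅓)*144 = 48)
l + w(-1)*5 = 48 + (2*√2)*5 = 48 + 10*√2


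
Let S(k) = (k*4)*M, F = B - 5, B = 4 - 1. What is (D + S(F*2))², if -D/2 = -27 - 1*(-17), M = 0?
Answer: 400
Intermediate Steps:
B = 3
F = -2 (F = 3 - 5 = -2)
S(k) = 0 (S(k) = (k*4)*0 = (4*k)*0 = 0)
D = 20 (D = -2*(-27 - 1*(-17)) = -2*(-27 + 17) = -2*(-10) = 20)
(D + S(F*2))² = (20 + 0)² = 20² = 400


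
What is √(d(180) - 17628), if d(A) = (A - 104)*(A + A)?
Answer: 2*√2433 ≈ 98.651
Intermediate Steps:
d(A) = 2*A*(-104 + A) (d(A) = (-104 + A)*(2*A) = 2*A*(-104 + A))
√(d(180) - 17628) = √(2*180*(-104 + 180) - 17628) = √(2*180*76 - 17628) = √(27360 - 17628) = √9732 = 2*√2433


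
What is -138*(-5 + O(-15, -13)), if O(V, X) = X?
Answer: 2484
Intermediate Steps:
-138*(-5 + O(-15, -13)) = -138*(-5 - 13) = -138*(-18) = 2484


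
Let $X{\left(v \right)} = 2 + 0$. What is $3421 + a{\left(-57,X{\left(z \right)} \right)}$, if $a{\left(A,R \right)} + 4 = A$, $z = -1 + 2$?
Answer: $3360$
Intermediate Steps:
$z = 1$
$X{\left(v \right)} = 2$
$a{\left(A,R \right)} = -4 + A$
$3421 + a{\left(-57,X{\left(z \right)} \right)} = 3421 - 61 = 3360$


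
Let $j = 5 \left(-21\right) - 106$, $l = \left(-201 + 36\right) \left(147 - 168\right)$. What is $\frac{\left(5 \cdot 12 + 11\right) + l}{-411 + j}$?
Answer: $- \frac{1768}{311} \approx -5.6849$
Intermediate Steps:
$l = 3465$ ($l = \left(-165\right) \left(-21\right) = 3465$)
$j = -211$ ($j = -105 - 106 = -211$)
$\frac{\left(5 \cdot 12 + 11\right) + l}{-411 + j} = \frac{\left(5 \cdot 12 + 11\right) + 3465}{-411 - 211} = \frac{\left(60 + 11\right) + 3465}{-622} = \left(71 + 3465\right) \left(- \frac{1}{622}\right) = 3536 \left(- \frac{1}{622}\right) = - \frac{1768}{311}$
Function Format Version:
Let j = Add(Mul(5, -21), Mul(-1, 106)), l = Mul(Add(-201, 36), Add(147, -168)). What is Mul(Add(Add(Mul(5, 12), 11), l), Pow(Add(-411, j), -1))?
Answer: Rational(-1768, 311) ≈ -5.6849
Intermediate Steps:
l = 3465 (l = Mul(-165, -21) = 3465)
j = -211 (j = Add(-105, -106) = -211)
Mul(Add(Add(Mul(5, 12), 11), l), Pow(Add(-411, j), -1)) = Mul(Add(Add(Mul(5, 12), 11), 3465), Pow(Add(-411, -211), -1)) = Mul(Add(Add(60, 11), 3465), Pow(-622, -1)) = Mul(Add(71, 3465), Rational(-1, 622)) = Mul(3536, Rational(-1, 622)) = Rational(-1768, 311)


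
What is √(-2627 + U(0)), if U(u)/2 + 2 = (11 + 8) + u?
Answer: I*√2593 ≈ 50.922*I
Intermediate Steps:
U(u) = 34 + 2*u (U(u) = -4 + 2*((11 + 8) + u) = -4 + 2*(19 + u) = -4 + (38 + 2*u) = 34 + 2*u)
√(-2627 + U(0)) = √(-2627 + (34 + 2*0)) = √(-2627 + (34 + 0)) = √(-2627 + 34) = √(-2593) = I*√2593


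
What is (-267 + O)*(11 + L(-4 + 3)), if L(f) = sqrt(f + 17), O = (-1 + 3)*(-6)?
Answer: -4185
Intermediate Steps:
O = -12 (O = 2*(-6) = -12)
L(f) = sqrt(17 + f)
(-267 + O)*(11 + L(-4 + 3)) = (-267 - 12)*(11 + sqrt(17 + (-4 + 3))) = -279*(11 + sqrt(17 - 1)) = -279*(11 + sqrt(16)) = -279*(11 + 4) = -279*15 = -4185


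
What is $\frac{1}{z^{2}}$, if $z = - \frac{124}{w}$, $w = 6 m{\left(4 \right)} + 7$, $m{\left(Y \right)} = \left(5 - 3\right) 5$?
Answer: $\frac{4489}{15376} \approx 0.29195$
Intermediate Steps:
$m{\left(Y \right)} = 10$ ($m{\left(Y \right)} = 2 \cdot 5 = 10$)
$w = 67$ ($w = 6 \cdot 10 + 7 = 60 + 7 = 67$)
$z = - \frac{124}{67} \approx -1.8507$
$\frac{1}{z^{2}} = \frac{1}{\left(- \frac{124}{67}\right)^{2}} = \frac{1}{\frac{15376}{4489}} = \frac{4489}{15376}$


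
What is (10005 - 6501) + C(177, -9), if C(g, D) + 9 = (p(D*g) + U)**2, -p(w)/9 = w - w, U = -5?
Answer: 3520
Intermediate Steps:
p(w) = 0 (p(w) = -9*(w - w) = -9*0 = 0)
C(g, D) = 16 (C(g, D) = -9 + (0 - 5)**2 = -9 + (-5)**2 = -9 + 25 = 16)
(10005 - 6501) + C(177, -9) = (10005 - 6501) + 16 = 3504 + 16 = 3520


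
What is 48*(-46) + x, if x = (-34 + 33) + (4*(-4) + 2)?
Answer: -2223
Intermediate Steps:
x = -15 (x = -1 + (-16 + 2) = -1 - 14 = -15)
48*(-46) + x = 48*(-46) - 15 = -2208 - 15 = -2223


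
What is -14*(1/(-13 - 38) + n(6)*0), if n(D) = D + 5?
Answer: 14/51 ≈ 0.27451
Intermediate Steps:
n(D) = 5 + D
-14*(1/(-13 - 38) + n(6)*0) = -14*(1/(-13 - 38) + (5 + 6)*0) = -14*(1/(-51) + 11*0) = -14*(-1/51 + 0) = -14*(-1/51) = 14/51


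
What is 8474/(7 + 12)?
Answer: 446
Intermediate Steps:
8474/(7 + 12) = 8474/19 = 8474*(1/19) = 446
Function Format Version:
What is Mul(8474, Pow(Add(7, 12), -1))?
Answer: 446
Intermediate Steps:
Mul(8474, Pow(Add(7, 12), -1)) = Mul(8474, Pow(19, -1)) = Mul(8474, Rational(1, 19)) = 446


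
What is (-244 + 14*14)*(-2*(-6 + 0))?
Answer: -576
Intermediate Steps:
(-244 + 14*14)*(-2*(-6 + 0)) = (-244 + 196)*(-2*(-6)) = -48*12 = -576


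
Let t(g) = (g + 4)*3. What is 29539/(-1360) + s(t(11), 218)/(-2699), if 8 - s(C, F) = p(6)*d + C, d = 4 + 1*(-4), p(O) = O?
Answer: -79675441/3670640 ≈ -21.706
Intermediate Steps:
d = 0 (d = 4 - 4 = 0)
t(g) = 12 + 3*g (t(g) = (4 + g)*3 = 12 + 3*g)
s(C, F) = 8 - C (s(C, F) = 8 - (6*0 + C) = 8 - (0 + C) = 8 - C)
29539/(-1360) + s(t(11), 218)/(-2699) = 29539/(-1360) + (8 - (12 + 3*11))/(-2699) = 29539*(-1/1360) + (8 - (12 + 33))*(-1/2699) = -29539/1360 + (8 - 1*45)*(-1/2699) = -29539/1360 + (8 - 45)*(-1/2699) = -29539/1360 - 37*(-1/2699) = -29539/1360 + 37/2699 = -79675441/3670640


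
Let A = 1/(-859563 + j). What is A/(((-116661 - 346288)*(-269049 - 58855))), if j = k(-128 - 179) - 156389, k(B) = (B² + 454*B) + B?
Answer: -1/161121700956267648 ≈ -6.2065e-18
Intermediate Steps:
k(B) = B² + 455*B
j = -201825 (j = (-128 - 179)*(455 + (-128 - 179)) - 156389 = -307*(455 - 307) - 156389 = -307*148 - 156389 = -45436 - 156389 = -201825)
A = -1/1061388 (A = 1/(-859563 - 201825) = 1/(-1061388) = -1/1061388 ≈ -9.4216e-7)
A/(((-116661 - 346288)*(-269049 - 58855))) = -1/((-269049 - 58855)*(-116661 - 346288))/1061388 = -1/(1061388*((-462949*(-327904)))) = -1/1061388/151802828896 = -1/1061388*1/151802828896 = -1/161121700956267648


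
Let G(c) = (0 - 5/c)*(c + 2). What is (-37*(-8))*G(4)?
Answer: -2220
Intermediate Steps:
G(c) = -5*(2 + c)/c (G(c) = (-5/c)*(2 + c) = -5*(2 + c)/c)
(-37*(-8))*G(4) = (-37*(-8))*(-5 - 10/4) = 296*(-5 - 10*1/4) = 296*(-5 - 5/2) = 296*(-15/2) = -2220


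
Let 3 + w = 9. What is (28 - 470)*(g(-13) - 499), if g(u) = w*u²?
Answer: -227630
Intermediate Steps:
w = 6 (w = -3 + 9 = 6)
g(u) = 6*u²
(28 - 470)*(g(-13) - 499) = (28 - 470)*(6*(-13)² - 499) = -442*(6*169 - 499) = -442*(1014 - 499) = -442*515 = -227630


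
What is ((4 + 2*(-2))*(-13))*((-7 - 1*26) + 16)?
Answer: 0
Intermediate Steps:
((4 + 2*(-2))*(-13))*((-7 - 1*26) + 16) = ((4 - 4)*(-13))*((-7 - 26) + 16) = (0*(-13))*(-33 + 16) = 0*(-17) = 0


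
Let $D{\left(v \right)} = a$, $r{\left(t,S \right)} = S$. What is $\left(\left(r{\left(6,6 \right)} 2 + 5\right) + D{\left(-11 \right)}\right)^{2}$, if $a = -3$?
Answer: $196$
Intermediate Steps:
$D{\left(v \right)} = -3$
$\left(\left(r{\left(6,6 \right)} 2 + 5\right) + D{\left(-11 \right)}\right)^{2} = \left(\left(6 \cdot 2 + 5\right) - 3\right)^{2} = \left(\left(12 + 5\right) - 3\right)^{2} = \left(17 - 3\right)^{2} = 14^{2} = 196$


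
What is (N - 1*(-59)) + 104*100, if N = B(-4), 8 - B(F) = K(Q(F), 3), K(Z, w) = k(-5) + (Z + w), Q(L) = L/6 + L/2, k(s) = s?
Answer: 31415/3 ≈ 10472.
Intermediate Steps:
Q(L) = 2*L/3 (Q(L) = L*(⅙) + L*(½) = L/6 + L/2 = 2*L/3)
K(Z, w) = -5 + Z + w (K(Z, w) = -5 + (Z + w) = -5 + Z + w)
B(F) = 10 - 2*F/3 (B(F) = 8 - (-5 + 2*F/3 + 3) = 8 - (-2 + 2*F/3) = 8 + (2 - 2*F/3) = 10 - 2*F/3)
N = 38/3 (N = 10 - ⅔*(-4) = 10 + 8/3 = 38/3 ≈ 12.667)
(N - 1*(-59)) + 104*100 = (38/3 - 1*(-59)) + 104*100 = (38/3 + 59) + 10400 = 215/3 + 10400 = 31415/3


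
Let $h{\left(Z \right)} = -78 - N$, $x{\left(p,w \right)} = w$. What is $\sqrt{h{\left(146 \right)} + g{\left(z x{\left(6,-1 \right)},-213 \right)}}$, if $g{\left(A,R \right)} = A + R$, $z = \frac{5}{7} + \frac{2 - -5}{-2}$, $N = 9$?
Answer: $\frac{i \sqrt{58254}}{14} \approx 17.24 i$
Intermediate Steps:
$z = - \frac{39}{14}$ ($z = 5 \cdot \frac{1}{7} + \left(2 + 5\right) \left(- \frac{1}{2}\right) = \frac{5}{7} + 7 \left(- \frac{1}{2}\right) = \frac{5}{7} - \frac{7}{2} = - \frac{39}{14} \approx -2.7857$)
$h{\left(Z \right)} = -87$ ($h{\left(Z \right)} = -78 - 9 = -87$)
$\sqrt{h{\left(146 \right)} + g{\left(z x{\left(6,-1 \right)},-213 \right)}} = \sqrt{-87 - \frac{2943}{14}} = \sqrt{- \frac{4161}{14}} = \frac{i \sqrt{58254}}{14}$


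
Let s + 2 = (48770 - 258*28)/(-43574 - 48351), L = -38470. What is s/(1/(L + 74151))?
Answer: -8042354676/91925 ≈ -87488.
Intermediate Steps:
s = -225396/91925 (s = -2 + (48770 - 258*28)/(-43574 - 48351) = -2 + (48770 - 7224)/(-91925) = -2 + 41546*(-1/91925) = -2 - 41546/91925 = -225396/91925 ≈ -2.4520)
s/(1/(L + 74151)) = -225396/(91925*(1/(-38470 + 74151))) = -225396/(91925*(1/35681)) = -225396/(91925*1/35681) = -225396/91925*35681 = -8042354676/91925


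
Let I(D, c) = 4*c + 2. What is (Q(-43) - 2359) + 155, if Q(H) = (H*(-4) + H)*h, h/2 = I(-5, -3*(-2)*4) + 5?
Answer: 24370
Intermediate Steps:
I(D, c) = 2 + 4*c
h = 206 (h = 2*((2 + 4*(-3*(-2)*4)) + 5) = 2*((2 + 4*(6*4)) + 5) = 2*((2 + 4*24) + 5) = 2*((2 + 96) + 5) = 2*(98 + 5) = 2*103 = 206)
Q(H) = -618*H (Q(H) = (H*(-4) + H)*206 = (-4*H + H)*206 = -3*H*206 = -618*H)
(Q(-43) - 2359) + 155 = (-618*(-43) - 2359) + 155 = (26574 - 2359) + 155 = 24215 + 155 = 24370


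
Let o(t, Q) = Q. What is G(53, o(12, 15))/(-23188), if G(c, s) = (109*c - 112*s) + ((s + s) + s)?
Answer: -2071/11594 ≈ -0.17863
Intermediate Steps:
G(c, s) = -109*s + 109*c (G(c, s) = (-112*s + 109*c) + (2*s + s) = (-112*s + 109*c) + 3*s = -109*s + 109*c)
G(53, o(12, 15))/(-23188) = (-109*15 + 109*53)/(-23188) = (-1635 + 5777)*(-1/23188) = 4142*(-1/23188) = -2071/11594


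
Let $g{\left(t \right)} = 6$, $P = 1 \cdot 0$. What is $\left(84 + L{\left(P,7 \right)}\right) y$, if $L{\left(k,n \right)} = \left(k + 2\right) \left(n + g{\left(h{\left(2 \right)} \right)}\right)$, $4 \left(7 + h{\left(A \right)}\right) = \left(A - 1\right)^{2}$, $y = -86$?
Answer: $-9460$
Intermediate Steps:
$P = 0$
$h{\left(A \right)} = -7 + \frac{\left(-1 + A\right)^{2}}{4}$ ($h{\left(A \right)} = -7 + \frac{\left(A - 1\right)^{2}}{4} = -7 + \frac{\left(-1 + A\right)^{2}}{4}$)
$L{\left(k,n \right)} = \left(2 + k\right) \left(6 + n\right)$ ($L{\left(k,n \right)} = \left(k + 2\right) \left(n + 6\right) = \left(2 + k\right) \left(6 + n\right)$)
$\left(84 + L{\left(P,7 \right)}\right) y = \left(84 + \left(12 + 2 \cdot 7 + 6 \cdot 0 + 0 \cdot 7\right)\right) \left(-86\right) = \left(84 + \left(12 + 14 + 0 + 0\right)\right) \left(-86\right) = \left(84 + 26\right) \left(-86\right) = 110 \left(-86\right) = -9460$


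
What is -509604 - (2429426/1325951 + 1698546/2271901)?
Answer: -1535153845014607076/3012429402851 ≈ -5.0961e+5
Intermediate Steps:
-509604 - (2429426/1325951 + 1698546/2271901) = -509604 - 1*7771604126072/3012429402851 = -509604 - 7771604126072/3012429402851 = -1535153845014607076/3012429402851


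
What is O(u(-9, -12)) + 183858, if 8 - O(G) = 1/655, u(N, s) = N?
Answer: 120432229/655 ≈ 1.8387e+5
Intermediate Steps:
O(G) = 5239/655 (O(G) = 8 - 1/655 = 5239/655)
O(u(-9, -12)) + 183858 = 5239/655 + 183858 = 120432229/655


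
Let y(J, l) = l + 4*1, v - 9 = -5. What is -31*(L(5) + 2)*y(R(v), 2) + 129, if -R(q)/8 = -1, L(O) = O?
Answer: -1173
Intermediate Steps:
v = 4 (v = 9 - 5 = 4)
R(q) = 8 (R(q) = -8*(-1) = 8)
y(J, l) = 4 + l (y(J, l) = l + 4 = 4 + l)
-31*(L(5) + 2)*y(R(v), 2) + 129 = -31*(5 + 2)*(4 + 2) + 129 = -217*6 + 129 = -31*42 + 129 = -1302 + 129 = -1173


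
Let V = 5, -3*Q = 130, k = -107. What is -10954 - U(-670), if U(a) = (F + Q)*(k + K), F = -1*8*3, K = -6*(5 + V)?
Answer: -66596/3 ≈ -22199.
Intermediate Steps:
Q = -130/3 (Q = -1/3*130 = -130/3 ≈ -43.333)
K = -60 (K = -6*(5 + 5) = -6*10 = -60)
F = -24 (F = -8*3 = -24)
U(a) = 33734/3 (U(a) = (-24 - 130/3)*(-107 - 60) = -202/3*(-167) = 33734/3)
-10954 - U(-670) = -10954 - 1*33734/3 = -10954 - 33734/3 = -66596/3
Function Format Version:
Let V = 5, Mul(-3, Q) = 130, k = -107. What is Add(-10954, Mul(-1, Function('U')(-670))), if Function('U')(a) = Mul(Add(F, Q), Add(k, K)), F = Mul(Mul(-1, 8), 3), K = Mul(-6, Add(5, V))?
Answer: Rational(-66596, 3) ≈ -22199.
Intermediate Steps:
Q = Rational(-130, 3) (Q = Mul(Rational(-1, 3), 130) = Rational(-130, 3) ≈ -43.333)
K = -60 (K = Mul(-6, Add(5, 5)) = Mul(-6, 10) = -60)
F = -24 (F = Mul(-8, 3) = -24)
Function('U')(a) = Rational(33734, 3) (Function('U')(a) = Mul(Add(-24, Rational(-130, 3)), Add(-107, -60)) = Mul(Rational(-202, 3), -167) = Rational(33734, 3))
Add(-10954, Mul(-1, Function('U')(-670))) = Add(-10954, Mul(-1, Rational(33734, 3))) = Add(-10954, Rational(-33734, 3)) = Rational(-66596, 3)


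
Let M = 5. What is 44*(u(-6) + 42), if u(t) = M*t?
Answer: 528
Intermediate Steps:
u(t) = 5*t
44*(u(-6) + 42) = 44*(5*(-6) + 42) = 44*(-30 + 42) = 44*12 = 528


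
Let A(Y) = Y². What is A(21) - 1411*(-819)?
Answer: 1156050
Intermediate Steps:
A(21) - 1411*(-819) = 21² - 1411*(-819) = 441 + 1155609 = 1156050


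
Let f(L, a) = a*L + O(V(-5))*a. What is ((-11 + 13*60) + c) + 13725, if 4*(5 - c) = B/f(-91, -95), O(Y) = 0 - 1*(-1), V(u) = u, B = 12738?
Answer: 82642177/5700 ≈ 14499.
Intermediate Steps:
O(Y) = 1 (O(Y) = 0 + 1 = 1)
f(L, a) = a + L*a (f(L, a) = a*L + 1*a = L*a + a = a + L*a)
c = 26377/5700 (c = 5 - 6369/(2*((-95*(1 - 91)))) = 5 - 6369/(2*((-95*(-90)))) = 5 - 6369/(2*8550) = 5 - ¼*2123/1425 = 5 - 2123/5700 = 26377/5700 ≈ 4.6275)
((-11 + 13*60) + c) + 13725 = ((-11 + 13*60) + 26377/5700) + 13725 = ((-11 + 780) + 26377/5700) + 13725 = (769 + 26377/5700) + 13725 = 4409677/5700 + 13725 = 82642177/5700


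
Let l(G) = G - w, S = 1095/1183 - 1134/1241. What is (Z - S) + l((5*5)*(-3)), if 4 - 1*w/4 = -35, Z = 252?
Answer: 30812790/1468103 ≈ 20.988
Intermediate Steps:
w = 156 (w = 16 - 4*(-35) = 16 + 140 = 156)
S = 17373/1468103 (S = 1095*(1/1183) - 1134*1/1241 = 1095/1183 - 1134/1241 = 17373/1468103 ≈ 0.011834)
l(G) = -156 + G (l(G) = G - 1*156 = G - 156 = -156 + G)
(Z - S) + l((5*5)*(-3)) = (252 - 1*17373/1468103) + (-156 + (5*5)*(-3)) = (252 - 17373/1468103) + (-156 + 25*(-3)) = 369944583/1468103 + (-156 - 75) = 369944583/1468103 - 231 = 30812790/1468103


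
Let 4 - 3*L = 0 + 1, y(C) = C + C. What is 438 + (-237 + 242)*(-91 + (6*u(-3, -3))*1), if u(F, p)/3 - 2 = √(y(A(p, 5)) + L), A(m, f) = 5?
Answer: 163 + 90*√11 ≈ 461.50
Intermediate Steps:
y(C) = 2*C
L = 1 (L = 4/3 - (0 + 1)/3 = 4/3 - ⅓*1 = 4/3 - ⅓ = 1)
u(F, p) = 6 + 3*√11 (u(F, p) = 6 + 3*√(2*5 + 1) = 6 + 3*√(10 + 1) = 6 + 3*√11)
438 + (-237 + 242)*(-91 + (6*u(-3, -3))*1) = 438 + (-237 + 242)*(-91 + (6*(6 + 3*√11))*1) = 438 + 5*(-91 + (36 + 18*√11)*1) = 438 + 5*(-91 + (36 + 18*√11)) = 438 + 5*(-55 + 18*√11) = 438 + (-275 + 90*√11) = 163 + 90*√11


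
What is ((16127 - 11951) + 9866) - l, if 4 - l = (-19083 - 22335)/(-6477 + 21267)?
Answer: 34596767/2465 ≈ 14035.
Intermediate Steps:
l = 16763/2465 (l = 4 - (-19083 - 22335)/(-6477 + 21267) = 4 - (-41418)/14790 = 4 - 1*(-6903/2465) = 4 + 6903/2465 = 16763/2465 ≈ 6.8004)
((16127 - 11951) + 9866) - l = ((16127 - 11951) + 9866) - 1*16763/2465 = (4176 + 9866) - 16763/2465 = 14042 - 16763/2465 = 34596767/2465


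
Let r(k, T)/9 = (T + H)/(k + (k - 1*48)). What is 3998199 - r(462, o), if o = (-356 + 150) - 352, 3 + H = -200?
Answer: 1167476391/292 ≈ 3.9982e+6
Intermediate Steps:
H = -203 (H = -3 - 200 = -203)
o = -558 (o = -206 - 352 = -558)
r(k, T) = 9*(-203 + T)/(-48 + 2*k) (r(k, T) = 9*((T - 203)/(k + (k - 1*48))) = 9*((-203 + T)/(k + (k - 48))) = 9*((-203 + T)/(k + (-48 + k))) = 9*((-203 + T)/(-48 + 2*k)) = 9*(-203 + T)/(-48 + 2*k))
3998199 - r(462, o) = 3998199 - 9*(-203 - 558)/(2*(-24 + 462)) = 3998199 - 9*(-761)/(2*438) = 3998199 - 1*(-2283/292) = 3998199 + 2283/292 = 1167476391/292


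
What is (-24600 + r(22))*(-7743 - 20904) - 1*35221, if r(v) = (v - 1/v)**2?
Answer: 334382563853/484 ≈ 6.9087e+8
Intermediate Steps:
(-24600 + r(22))*(-7743 - 20904) - 1*35221 = (-24600 + (-1 + 22**2)**2/22**2)*(-7743 - 20904) - 1*35221 = (-24600 + (-1 + 484)**2/484)*(-28647) - 35221 = (-24600 + (1/484)*483**2)*(-28647) - 35221 = (-24600 + (1/484)*233289)*(-28647) - 35221 = (-24600 + 233289/484)*(-28647) - 35221 = -11673111/484*(-28647) - 35221 = 334399610817/484 - 35221 = 334382563853/484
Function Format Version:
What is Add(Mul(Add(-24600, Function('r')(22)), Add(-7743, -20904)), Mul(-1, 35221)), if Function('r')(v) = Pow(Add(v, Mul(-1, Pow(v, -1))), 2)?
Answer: Rational(334382563853, 484) ≈ 6.9087e+8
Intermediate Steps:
Add(Mul(Add(-24600, Function('r')(22)), Add(-7743, -20904)), Mul(-1, 35221)) = Add(Mul(Add(-24600, Mul(Pow(22, -2), Pow(Add(-1, Pow(22, 2)), 2))), Add(-7743, -20904)), Mul(-1, 35221)) = Add(Mul(Add(-24600, Mul(Rational(1, 484), Pow(Add(-1, 484), 2))), -28647), -35221) = Add(Mul(Add(-24600, Mul(Rational(1, 484), Pow(483, 2))), -28647), -35221) = Add(Mul(Add(-24600, Mul(Rational(1, 484), 233289)), -28647), -35221) = Add(Mul(Add(-24600, Rational(233289, 484)), -28647), -35221) = Add(Mul(Rational(-11673111, 484), -28647), -35221) = Add(Rational(334399610817, 484), -35221) = Rational(334382563853, 484)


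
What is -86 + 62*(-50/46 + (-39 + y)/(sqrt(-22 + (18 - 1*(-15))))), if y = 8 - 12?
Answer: -3528/23 - 2666*sqrt(11)/11 ≈ -957.22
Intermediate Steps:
y = -4
-86 + 62*(-50/46 + (-39 + y)/(sqrt(-22 + (18 - 1*(-15))))) = -86 + 62*(-50/46 + (-39 - 4)/(sqrt(-22 + (18 - 1*(-15))))) = -86 + 62*(-50*1/46 - 43/sqrt(-22 + (18 + 15))) = -86 + 62*(-25/23 - 43/sqrt(-22 + 33)) = -86 + 62*(-25/23 - 43*sqrt(11)/11) = -86 + (-1550/23 - 2666*sqrt(11)/11) = -3528/23 - 2666*sqrt(11)/11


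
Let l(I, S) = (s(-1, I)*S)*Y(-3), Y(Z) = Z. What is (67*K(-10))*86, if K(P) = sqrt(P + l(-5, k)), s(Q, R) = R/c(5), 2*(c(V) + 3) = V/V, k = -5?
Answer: 11524*sqrt(5) ≈ 25768.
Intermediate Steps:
c(V) = -5/2 (c(V) = -3 + (V/V)/2 = -3 + (1/2)*1 = -3 + 1/2 = -5/2)
s(Q, R) = -2*R/5 (s(Q, R) = R/(-5/2) = R*(-2/5) = -2*R/5)
l(I, S) = 6*I*S/5 (l(I, S) = ((-2*I/5)*S)*(-3) = -2*I*S/5*(-3) = 6*I*S/5)
K(P) = sqrt(30 + P) (K(P) = sqrt(P + (6/5)*(-5)*(-5)) = sqrt(P + 30) = sqrt(30 + P))
(67*K(-10))*86 = (67*sqrt(30 - 10))*86 = (67*sqrt(20))*86 = (67*(2*sqrt(5)))*86 = (134*sqrt(5))*86 = 11524*sqrt(5)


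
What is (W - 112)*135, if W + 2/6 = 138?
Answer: 3465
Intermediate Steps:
W = 413/3 (W = -1/3 + 138 = 413/3 ≈ 137.67)
(W - 112)*135 = (413/3 - 112)*135 = (77/3)*135 = 3465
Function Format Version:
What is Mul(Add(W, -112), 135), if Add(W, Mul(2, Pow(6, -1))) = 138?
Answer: 3465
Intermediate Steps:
W = Rational(413, 3) (W = Add(Rational(-1, 3), 138) = Rational(413, 3) ≈ 137.67)
Mul(Add(W, -112), 135) = Mul(Add(Rational(413, 3), -112), 135) = Mul(Rational(77, 3), 135) = 3465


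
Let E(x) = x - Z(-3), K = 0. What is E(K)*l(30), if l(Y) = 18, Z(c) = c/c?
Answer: -18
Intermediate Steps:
Z(c) = 1
E(x) = -1 + x (E(x) = x - 1*1 = x - 1 = -1 + x)
E(K)*l(30) = (-1 + 0)*18 = -1*18 = -18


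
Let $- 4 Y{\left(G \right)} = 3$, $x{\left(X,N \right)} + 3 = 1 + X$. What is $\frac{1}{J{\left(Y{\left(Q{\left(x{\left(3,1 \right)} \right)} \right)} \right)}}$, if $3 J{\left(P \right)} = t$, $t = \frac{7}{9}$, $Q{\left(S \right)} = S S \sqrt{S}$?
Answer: $\frac{27}{7} \approx 3.8571$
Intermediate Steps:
$x{\left(X,N \right)} = -2 + X$ ($x{\left(X,N \right)} = -3 + \left(1 + X\right) = -2 + X$)
$Q{\left(S \right)} = S^{\frac{5}{2}}$ ($Q{\left(S \right)} = S^{2} \sqrt{S} = S^{\frac{5}{2}}$)
$Y{\left(G \right)} = - \frac{3}{4}$ ($Y{\left(G \right)} = \left(- \frac{1}{4}\right) 3 = - \frac{3}{4}$)
$t = \frac{7}{9}$ ($t = 7 \cdot \frac{1}{9} = \frac{7}{9} \approx 0.77778$)
$J{\left(P \right)} = \frac{7}{27}$ ($J{\left(P \right)} = \frac{1}{3} \cdot \frac{7}{9} = \frac{7}{27}$)
$\frac{1}{J{\left(Y{\left(Q{\left(x{\left(3,1 \right)} \right)} \right)} \right)}} = \frac{1}{\frac{7}{27}} = \frac{27}{7}$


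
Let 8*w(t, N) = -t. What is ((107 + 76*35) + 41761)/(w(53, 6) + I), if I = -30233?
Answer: -356224/241917 ≈ -1.4725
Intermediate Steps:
w(t, N) = -t/8 (w(t, N) = (-t)/8 = -t/8)
((107 + 76*35) + 41761)/(w(53, 6) + I) = ((107 + 76*35) + 41761)/(-1/8*53 - 30233) = ((107 + 2660) + 41761)/(-53/8 - 30233) = (2767 + 41761)/(-241917/8) = 44528*(-8/241917) = -356224/241917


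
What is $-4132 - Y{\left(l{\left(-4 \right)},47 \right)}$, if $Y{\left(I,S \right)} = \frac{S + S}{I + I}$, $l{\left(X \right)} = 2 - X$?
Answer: $- \frac{24839}{6} \approx -4139.8$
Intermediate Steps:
$Y{\left(I,S \right)} = \frac{S}{I}$ ($Y{\left(I,S \right)} = \frac{2 S}{2 I} = 2 S \frac{1}{2 I} = \frac{S}{I}$)
$-4132 - Y{\left(l{\left(-4 \right)},47 \right)} = -4132 - \frac{47}{2 - -4} = -4132 - \frac{47}{2 + 4} = -4132 - \frac{47}{6} = - \frac{24839}{6}$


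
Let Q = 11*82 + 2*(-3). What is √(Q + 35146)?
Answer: √36042 ≈ 189.85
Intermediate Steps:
Q = 896 (Q = 902 - 6 = 896)
√(Q + 35146) = √(896 + 35146) = √36042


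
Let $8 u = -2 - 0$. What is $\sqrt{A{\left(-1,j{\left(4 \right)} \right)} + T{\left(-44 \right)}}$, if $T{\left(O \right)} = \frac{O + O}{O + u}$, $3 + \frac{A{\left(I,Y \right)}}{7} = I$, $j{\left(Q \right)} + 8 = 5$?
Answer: $\frac{2 i \sqrt{203727}}{177} \approx 5.1001 i$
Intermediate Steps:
$u = - \frac{1}{4}$ ($u = \frac{-2 - 0}{8} = \frac{-2 + 0}{8} = \frac{1}{8} \left(-2\right) = - \frac{1}{4} \approx -0.25$)
$j{\left(Q \right)} = -3$ ($j{\left(Q \right)} = -8 + 5 = -3$)
$A{\left(I,Y \right)} = -21 + 7 I$
$T{\left(O \right)} = \frac{2 O}{- \frac{1}{4} + O}$ ($T{\left(O \right)} = \frac{O + O}{O - \frac{1}{4}} = \frac{2 O}{- \frac{1}{4} + O}$)
$\sqrt{A{\left(-1,j{\left(4 \right)} \right)} + T{\left(-44 \right)}} = \sqrt{\left(-21 + 7 \left(-1\right)\right) + 8 \left(-44\right) \frac{1}{-1 + 4 \left(-44\right)}} = \sqrt{\left(-21 - 7\right) + 8 \left(-44\right) \frac{1}{-1 - 176}} = \sqrt{-28 + 8 \left(-44\right) \frac{1}{-177}} = \sqrt{-28 + 8 \left(-44\right) \left(- \frac{1}{177}\right)} = \sqrt{-28 + \frac{352}{177}} = \sqrt{- \frac{4604}{177}} = \frac{2 i \sqrt{203727}}{177}$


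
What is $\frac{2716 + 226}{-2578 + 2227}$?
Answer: $- \frac{2942}{351} \approx -8.3818$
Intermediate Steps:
$\frac{2716 + 226}{-2578 + 2227} = \frac{2942}{-351} = 2942 \left(- \frac{1}{351}\right) = - \frac{2942}{351}$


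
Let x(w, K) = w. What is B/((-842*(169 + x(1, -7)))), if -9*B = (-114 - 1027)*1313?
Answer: -1498133/1288260 ≈ -1.1629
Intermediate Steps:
B = 1498133/9 (B = -(-114 - 1027)*1313/9 = -(-1141)*1313/9 = -1/9*(-1498133) = 1498133/9 ≈ 1.6646e+5)
B/((-842*(169 + x(1, -7)))) = 1498133/(9*((-842*(169 + 1)))) = 1498133/(9*((-842*170))) = 1498133/(9*((-1*143140))) = (1498133/9)/(-143140) = (1498133/9)*(-1/143140) = -1498133/1288260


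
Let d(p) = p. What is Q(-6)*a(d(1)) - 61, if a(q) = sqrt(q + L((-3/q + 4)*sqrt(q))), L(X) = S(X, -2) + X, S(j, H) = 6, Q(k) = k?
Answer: -61 - 12*sqrt(2) ≈ -77.971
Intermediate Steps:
L(X) = 6 + X
a(q) = sqrt(6 + q + sqrt(q)*(4 - 3/q)) (a(q) = sqrt(q + (6 + (-3/q + 4)*sqrt(q))) = sqrt(q + (6 + (4 - 3/q)*sqrt(q))) = sqrt(q + (6 + sqrt(q)*(4 - 3/q))) = sqrt(6 + q + sqrt(q)*(4 - 3/q)))
Q(-6)*a(d(1)) - 61 = -6*sqrt(6 + 1 - 3/sqrt(1) + 4*sqrt(1)) - 61 = -6*sqrt(6 + 1 - 3*1 + 4*1) - 61 = -6*sqrt(6 + 1 - 3 + 4) - 61 = -12*sqrt(2) - 61 = -61 - 12*sqrt(2)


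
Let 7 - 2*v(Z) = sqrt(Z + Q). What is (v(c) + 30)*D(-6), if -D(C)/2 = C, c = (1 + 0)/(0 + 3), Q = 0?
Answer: 402 - 2*sqrt(3) ≈ 398.54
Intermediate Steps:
c = 1/3 ≈ 0.33333
D(C) = -2*C
v(Z) = 7/2 - sqrt(Z)/2 (v(Z) = 7/2 - sqrt(Z + 0)/2 = 7/2 - sqrt(Z)/2)
(v(c) + 30)*D(-6) = ((7/2 - sqrt(3)/6) + 30)*(-2*(-6)) = ((7/2 - sqrt(3)/6) + 30)*12 = (67/2 - sqrt(3)/6)*12 = 402 - 2*sqrt(3)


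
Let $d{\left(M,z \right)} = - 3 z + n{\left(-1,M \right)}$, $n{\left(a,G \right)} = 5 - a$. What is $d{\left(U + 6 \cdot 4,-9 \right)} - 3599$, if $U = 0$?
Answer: $-3566$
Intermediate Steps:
$d{\left(M,z \right)} = 6 - 3 z$ ($d{\left(M,z \right)} = - 3 z + \left(5 - -1\right) = - 3 z + \left(5 + 1\right) = - 3 z + 6 = 6 - 3 z$)
$d{\left(U + 6 \cdot 4,-9 \right)} - 3599 = \left(6 - -27\right) - 3599 = \left(6 + 27\right) - 3599 = 33 - 3599 = -3566$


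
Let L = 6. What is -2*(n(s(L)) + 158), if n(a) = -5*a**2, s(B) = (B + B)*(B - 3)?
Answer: 12644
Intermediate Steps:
s(B) = 2*B*(-3 + B) (s(B) = (2*B)*(-3 + B) = 2*B*(-3 + B))
-2*(n(s(L)) + 158) = -2*(-5*144*(-3 + 6)**2 + 158) = -2*(-5*(2*6*3)**2 + 158) = -2*(-5*36**2 + 158) = -2*(-5*1296 + 158) = -2*(-6480 + 158) = -2*(-6322) = 12644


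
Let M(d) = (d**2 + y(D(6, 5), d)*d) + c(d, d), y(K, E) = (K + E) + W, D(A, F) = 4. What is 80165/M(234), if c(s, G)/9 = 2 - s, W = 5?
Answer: 16033/21906 ≈ 0.73190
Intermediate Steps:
y(K, E) = 5 + E + K (y(K, E) = (K + E) + 5 = (E + K) + 5 = 5 + E + K)
c(s, G) = 18 - 9*s (c(s, G) = 9*(2 - s) = 18 - 9*s)
M(d) = 18 + d**2 - 9*d + d*(9 + d) (M(d) = (d**2 + (5 + d + 4)*d) + (18 - 9*d) = (d**2 + (9 + d)*d) + (18 - 9*d) = (d**2 + d*(9 + d)) + (18 - 9*d) = 18 + d**2 - 9*d + d*(9 + d))
80165/M(234) = 80165/(18 + 2*234**2) = 80165/(18 + 2*54756) = 80165/(18 + 109512) = 80165/109530 = 80165*(1/109530) = 16033/21906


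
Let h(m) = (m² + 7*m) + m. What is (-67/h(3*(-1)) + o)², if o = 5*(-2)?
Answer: 6889/225 ≈ 30.618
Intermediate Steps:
o = -10
h(m) = m² + 8*m
(-67/h(3*(-1)) + o)² = (-67*(-1/(3*(8 + 3*(-1)))) - 10)² = (-67*(-1/(3*(8 - 3))) - 10)² = (-67/((-3*5)) - 10)² = (-67/(-15) - 10)² = (-67*(-1/15) - 10)² = (67/15 - 10)² = (-83/15)² = 6889/225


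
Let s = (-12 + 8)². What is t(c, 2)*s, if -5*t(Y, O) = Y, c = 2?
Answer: -32/5 ≈ -6.4000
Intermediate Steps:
t(Y, O) = -Y/5
s = 16 (s = (-4)² = 16)
t(c, 2)*s = -⅕*2*16 = -⅖*16 = -32/5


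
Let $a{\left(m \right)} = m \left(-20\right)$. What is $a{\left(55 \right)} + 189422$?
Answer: $188322$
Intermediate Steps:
$a{\left(m \right)} = - 20 m$
$a{\left(55 \right)} + 189422 = \left(-20\right) 55 + 189422 = -1100 + 189422 = 188322$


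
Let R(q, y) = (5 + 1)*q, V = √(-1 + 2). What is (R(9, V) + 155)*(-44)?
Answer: -9196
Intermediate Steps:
V = 1 (V = √1 = 1)
R(q, y) = 6*q
(R(9, V) + 155)*(-44) = (6*9 + 155)*(-44) = (54 + 155)*(-44) = 209*(-44) = -9196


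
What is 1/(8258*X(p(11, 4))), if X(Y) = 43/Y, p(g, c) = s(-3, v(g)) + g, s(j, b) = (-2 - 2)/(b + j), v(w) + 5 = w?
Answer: 29/1065282 ≈ 2.7223e-5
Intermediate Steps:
v(w) = -5 + w
s(j, b) = -4/(b + j)
p(g, c) = g - 4/(-8 + g) (p(g, c) = -4/((-5 + g) - 3) + g = -4/(-8 + g) + g = g - 4/(-8 + g))
1/(8258*X(p(11, 4))) = 1/(8258*((43/(((-4 + 11*(-8 + 11))/(-8 + 11)))))) = 1/(8258*((43/(((-4 + 11*3)/3))))) = 1/(8258*((43/(((-4 + 33)/3))))) = 1/(8258*((43/(((⅓)*29))))) = 1/(8258*((43/(29/3)))) = 1/(8258*((43*(3/29)))) = 1/(8258*(129/29)) = (1/8258)*(29/129) = 29/1065282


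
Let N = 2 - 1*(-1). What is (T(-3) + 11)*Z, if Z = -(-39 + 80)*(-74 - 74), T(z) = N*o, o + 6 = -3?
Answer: -97088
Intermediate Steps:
o = -9 (o = -6 - 3 = -9)
N = 3 (N = 2 + 1 = 3)
T(z) = -27 (T(z) = 3*(-9) = -27)
Z = 6068 (Z = -41*(-148) = -1*(-6068) = 6068)
(T(-3) + 11)*Z = (-27 + 11)*6068 = -16*6068 = -97088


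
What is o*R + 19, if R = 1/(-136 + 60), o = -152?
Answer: 21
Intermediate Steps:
R = -1/76 (R = 1/(-76) = -1/76 ≈ -0.013158)
o*R + 19 = -152*(-1/76) + 19 = 2 + 19 = 21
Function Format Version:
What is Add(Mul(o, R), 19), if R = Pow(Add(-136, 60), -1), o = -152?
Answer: 21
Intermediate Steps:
R = Rational(-1, 76) (R = Pow(-76, -1) = Rational(-1, 76) ≈ -0.013158)
Add(Mul(o, R), 19) = Add(Mul(-152, Rational(-1, 76)), 19) = Add(2, 19) = 21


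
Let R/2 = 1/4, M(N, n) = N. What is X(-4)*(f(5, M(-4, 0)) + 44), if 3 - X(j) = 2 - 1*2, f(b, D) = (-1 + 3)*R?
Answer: 135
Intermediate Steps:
R = ½ (R = 2/4 = 2*(¼) = ½ ≈ 0.50000)
f(b, D) = 1 (f(b, D) = (-1 + 3)*(½) = 2*(½) = 1)
X(j) = 3 (X(j) = 3 - (2 - 1*2) = 3 - (2 - 2) = 3 - 1*0 = 3 + 0 = 3)
X(-4)*(f(5, M(-4, 0)) + 44) = 3*(1 + 44) = 3*45 = 135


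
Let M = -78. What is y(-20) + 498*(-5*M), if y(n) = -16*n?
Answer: 194540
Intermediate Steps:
y(-20) + 498*(-5*M) = -16*(-20) + 498*(-5*(-78)) = 320 + 498*390 = 320 + 194220 = 194540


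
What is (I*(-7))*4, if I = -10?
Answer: 280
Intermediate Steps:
(I*(-7))*4 = -10*(-7)*4 = 70*4 = 280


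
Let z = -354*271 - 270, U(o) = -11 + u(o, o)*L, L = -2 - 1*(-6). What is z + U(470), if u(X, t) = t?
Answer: -94335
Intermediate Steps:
L = 4 (L = -2 + 6 = 4)
U(o) = -11 + 4*o (U(o) = -11 + o*4 = -11 + 4*o)
z = -96204 (z = -95934 - 270 = -96204)
z + U(470) = -96204 + (-11 + 4*470) = -96204 + (-11 + 1880) = -96204 + 1869 = -94335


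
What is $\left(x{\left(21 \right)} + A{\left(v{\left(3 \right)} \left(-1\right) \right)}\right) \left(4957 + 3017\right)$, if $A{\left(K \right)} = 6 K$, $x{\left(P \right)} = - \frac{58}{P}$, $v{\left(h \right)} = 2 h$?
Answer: $- \frac{2163612}{7} \approx -3.0909 \cdot 10^{5}$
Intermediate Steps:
$\left(x{\left(21 \right)} + A{\left(v{\left(3 \right)} \left(-1\right) \right)}\right) \left(4957 + 3017\right) = \left(- \frac{58}{21} + 6 \cdot 2 \cdot 3 \left(-1\right)\right) \left(4957 + 3017\right) = \left(\left(-58\right) \frac{1}{21} + 6 \cdot 6 \left(-1\right)\right) 7974 = \left(- \frac{58}{21} + 6 \left(-6\right)\right) 7974 = \left(- \frac{58}{21} - 36\right) 7974 = \left(- \frac{814}{21}\right) 7974 = - \frac{2163612}{7}$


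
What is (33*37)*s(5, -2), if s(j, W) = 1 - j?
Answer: -4884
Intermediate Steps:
(33*37)*s(5, -2) = (33*37)*(1 - 1*5) = 1221*(1 - 5) = 1221*(-4) = -4884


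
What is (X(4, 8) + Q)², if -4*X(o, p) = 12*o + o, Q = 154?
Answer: 19881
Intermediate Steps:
X(o, p) = -13*o/4 (X(o, p) = -(12*o + o)/4 = -13*o/4)
(X(4, 8) + Q)² = (-13/4*4 + 154)² = (-13 + 154)² = 141² = 19881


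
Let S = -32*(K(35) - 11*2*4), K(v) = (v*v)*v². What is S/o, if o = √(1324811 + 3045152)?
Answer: -48017184*√4369963/4369963 ≈ -22970.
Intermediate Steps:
K(v) = v⁴ (K(v) = v²*v² = v⁴)
o = √4369963 ≈ 2090.4
S = -48017184 (S = -32*(35⁴ - 11*2*4) = -32*(1500625 - 22*4) = -32*(1500625 - 88) = -32*1500537 = -48017184)
S/o = -48017184*√4369963/4369963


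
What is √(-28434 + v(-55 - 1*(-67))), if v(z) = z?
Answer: 3*I*√3158 ≈ 168.59*I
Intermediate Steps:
√(-28434 + v(-55 - 1*(-67))) = √(-28434 + (-55 - 1*(-67))) = √(-28434 + (-55 + 67)) = √(-28434 + 12) = √(-28422) = 3*I*√3158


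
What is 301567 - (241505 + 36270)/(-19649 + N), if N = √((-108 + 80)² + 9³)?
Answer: 116434954406071/386081688 + 277775*√1513/386081688 ≈ 3.0158e+5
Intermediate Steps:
N = √1513 (N = √((-28)² + 729) = √(784 + 729) = √1513 ≈ 38.897)
301567 - (241505 + 36270)/(-19649 + N) = 301567 - (241505 + 36270)/(-19649 + √1513) = 301567 - 277775/(-19649 + √1513)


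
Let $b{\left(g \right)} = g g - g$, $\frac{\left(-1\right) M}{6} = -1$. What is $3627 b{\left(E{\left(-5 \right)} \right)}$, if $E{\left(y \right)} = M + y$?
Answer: $0$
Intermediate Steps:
$M = 6$ ($M = \left(-6\right) \left(-1\right) = 6$)
$E{\left(y \right)} = 6 + y$
$b{\left(g \right)} = g^{2} - g$
$3627 b{\left(E{\left(-5 \right)} \right)} = 3627 \left(6 - 5\right) \left(-1 + \left(6 - 5\right)\right) = 3627 \cdot 1 \left(-1 + 1\right) = 3627 \cdot 1 \cdot 0 = 3627 \cdot 0 = 0$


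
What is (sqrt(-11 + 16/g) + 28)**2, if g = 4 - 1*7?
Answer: 2303/3 + 392*I*sqrt(3)/3 ≈ 767.67 + 226.32*I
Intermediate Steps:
g = -3 (g = 4 - 7 = -3)
(sqrt(-11 + 16/g) + 28)**2 = (sqrt(-11 + 16/(-3)) + 28)**2 = (sqrt(-11 + 16*(-1/3)) + 28)**2 = (sqrt(-11 - 16/3) + 28)**2 = (sqrt(-49/3) + 28)**2 = (7*I*sqrt(3)/3 + 28)**2 = (28 + 7*I*sqrt(3)/3)**2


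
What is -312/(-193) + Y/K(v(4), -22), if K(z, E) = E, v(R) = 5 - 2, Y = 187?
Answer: -2657/386 ≈ -6.8834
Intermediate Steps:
v(R) = 3
-312/(-193) + Y/K(v(4), -22) = -312/(-193) + 187/(-22) = -312*(-1/193) + 187*(-1/22) = 312/193 - 17/2 = -2657/386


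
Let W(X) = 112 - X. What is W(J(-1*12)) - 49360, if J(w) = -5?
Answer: -49243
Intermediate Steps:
W(J(-1*12)) - 49360 = (112 - 1*(-5)) - 49360 = (112 + 5) - 49360 = 117 - 49360 = -49243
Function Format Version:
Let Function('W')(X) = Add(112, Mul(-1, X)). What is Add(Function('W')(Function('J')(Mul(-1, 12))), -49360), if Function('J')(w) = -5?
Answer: -49243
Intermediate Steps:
Add(Function('W')(Function('J')(Mul(-1, 12))), -49360) = Add(Add(112, Mul(-1, -5)), -49360) = Add(Add(112, 5), -49360) = Add(117, -49360) = -49243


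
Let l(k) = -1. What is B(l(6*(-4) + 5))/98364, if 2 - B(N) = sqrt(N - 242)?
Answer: 1/49182 - 3*I*sqrt(3)/32788 ≈ 2.0333e-5 - 0.00015848*I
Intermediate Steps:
B(N) = 2 - sqrt(-242 + N) (B(N) = 2 - sqrt(N - 242) = 2 - sqrt(-242 + N))
B(l(6*(-4) + 5))/98364 = (2 - sqrt(-242 - 1))/98364 = (2 - sqrt(-243))*(1/98364) = (2 - 9*I*sqrt(3))*(1/98364) = 1/49182 - 3*I*sqrt(3)/32788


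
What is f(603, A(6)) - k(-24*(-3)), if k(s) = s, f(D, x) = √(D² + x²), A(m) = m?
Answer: -72 + 3*√40405 ≈ 531.03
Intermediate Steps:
f(603, A(6)) - k(-24*(-3)) = √(603² + 6²) - (-24)*(-3) = √(363609 + 36) - 1*72 = √363645 - 72 = 3*√40405 - 72 = -72 + 3*√40405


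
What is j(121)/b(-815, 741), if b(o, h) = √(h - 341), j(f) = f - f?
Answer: 0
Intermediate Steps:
j(f) = 0
b(o, h) = √(-341 + h)
j(121)/b(-815, 741) = 0/(√(-341 + 741)) = 0/(√400) = 0/20 = 0*(1/20) = 0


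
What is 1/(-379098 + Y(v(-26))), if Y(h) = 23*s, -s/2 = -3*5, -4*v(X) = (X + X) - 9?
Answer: -1/378408 ≈ -2.6426e-6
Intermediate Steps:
v(X) = 9/4 - X/2 (v(X) = -((X + X) - 9)/4 = -(2*X - 9)/4 = -(-9 + 2*X)/4 = 9/4 - X/2)
s = 30 (s = -(-6)*5 = -2*(-15) = 30)
Y(h) = 690 (Y(h) = 23*30 = 690)
1/(-379098 + Y(v(-26))) = 1/(-379098 + 690) = 1/(-378408) = -1/378408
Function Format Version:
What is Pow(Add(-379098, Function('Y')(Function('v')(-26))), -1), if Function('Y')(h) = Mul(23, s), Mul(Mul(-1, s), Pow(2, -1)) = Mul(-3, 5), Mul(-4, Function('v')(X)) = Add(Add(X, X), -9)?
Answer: Rational(-1, 378408) ≈ -2.6426e-6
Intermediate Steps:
Function('v')(X) = Add(Rational(9, 4), Mul(Rational(-1, 2), X)) (Function('v')(X) = Mul(Rational(-1, 4), Add(Add(X, X), -9)) = Mul(Rational(-1, 4), Add(Mul(2, X), -9)) = Mul(Rational(-1, 4), Add(-9, Mul(2, X))) = Add(Rational(9, 4), Mul(Rational(-1, 2), X)))
s = 30 (s = Mul(-2, Mul(-3, 5)) = Mul(-2, -15) = 30)
Function('Y')(h) = 690 (Function('Y')(h) = Mul(23, 30) = 690)
Pow(Add(-379098, Function('Y')(Function('v')(-26))), -1) = Pow(Add(-379098, 690), -1) = Pow(-378408, -1) = Rational(-1, 378408)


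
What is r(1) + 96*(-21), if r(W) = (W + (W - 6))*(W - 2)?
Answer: -2012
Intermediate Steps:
r(W) = (-6 + 2*W)*(-2 + W) (r(W) = (W + (-6 + W))*(-2 + W) = (-6 + 2*W)*(-2 + W))
r(1) + 96*(-21) = (12 - 10*1 + 2*1**2) + 96*(-21) = (12 - 10 + 2*1) - 2016 = (12 - 10 + 2) - 2016 = 4 - 2016 = -2012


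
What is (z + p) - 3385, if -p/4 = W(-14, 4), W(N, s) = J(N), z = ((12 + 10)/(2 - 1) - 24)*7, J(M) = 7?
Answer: -3427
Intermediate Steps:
z = -14 (z = (22/1 - 24)*7 = (22*1 - 24)*7 = (22 - 24)*7 = -2*7 = -14)
W(N, s) = 7
p = -28 (p = -4*7 = -28)
(z + p) - 3385 = (-14 - 28) - 3385 = -42 - 3385 = -3427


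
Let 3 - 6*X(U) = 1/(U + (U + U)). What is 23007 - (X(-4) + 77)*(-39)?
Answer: 624721/24 ≈ 26030.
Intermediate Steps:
X(U) = 1/2 - 1/(18*U) (X(U) = 1/2 - 1/(6*(U + (U + U))) = 1/2 - 1/(6*(U + 2*U)) = 1/2 - 1/(3*U)/6 = 1/2 - 1/(18*U))
23007 - (X(-4) + 77)*(-39) = 23007 - ((1/18)*(-1 + 9*(-4))/(-4) + 77)*(-39) = 23007 - ((1/18)*(-1/4)*(-1 - 36) + 77)*(-39) = 23007 - ((1/18)*(-1/4)*(-37) + 77)*(-39) = 23007 - (37/72 + 77)*(-39) = 23007 - 5581*(-39)/72 = 23007 - 1*(-72553/24) = 23007 + 72553/24 = 624721/24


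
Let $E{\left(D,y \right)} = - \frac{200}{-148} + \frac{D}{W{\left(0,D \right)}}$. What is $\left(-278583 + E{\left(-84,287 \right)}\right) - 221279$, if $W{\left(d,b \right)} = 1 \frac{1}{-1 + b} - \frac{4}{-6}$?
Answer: $- \frac{3089431488}{6179} \approx -4.9999 \cdot 10^{5}$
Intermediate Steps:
$W{\left(d,b \right)} = \frac{2}{3} + \frac{1}{-1 + b}$ ($W{\left(d,b \right)} = \frac{1}{-1 + b} - - \frac{2}{3} = \frac{1}{-1 + b} + \frac{2}{3} = \frac{2}{3} + \frac{1}{-1 + b}$)
$E{\left(D,y \right)} = \frac{50}{37} + \frac{3 D \left(-1 + D\right)}{1 + 2 D}$ ($E{\left(D,y \right)} = - \frac{200}{-148} + \frac{D}{\frac{1}{3} \frac{1}{-1 + D} \left(1 + 2 D\right)} = \left(-200\right) \left(- \frac{1}{148}\right) + D \frac{3 \left(-1 + D\right)}{1 + 2 D} = \frac{50}{37} + \frac{3 D \left(-1 + D\right)}{1 + 2 D}$)
$\left(-278583 + E{\left(-84,287 \right)}\right) - 221279 = \left(-278583 + \frac{50 - -924 + 111 \left(-84\right)^{2}}{37 \left(1 + 2 \left(-84\right)\right)}\right) - 221279 = \left(-278583 + \frac{50 + 924 + 111 \cdot 7056}{37 \left(1 - 168\right)}\right) - 221279 = \left(-278583 + \frac{50 + 924 + 783216}{37 \left(-167\right)}\right) - 221279 = \left(-278583 + \frac{1}{37} \left(- \frac{1}{167}\right) 784190\right) - 221279 = \left(-278583 - \frac{784190}{6179}\right) - 221279 = - \frac{1722148547}{6179} - 221279 = - \frac{3089431488}{6179}$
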